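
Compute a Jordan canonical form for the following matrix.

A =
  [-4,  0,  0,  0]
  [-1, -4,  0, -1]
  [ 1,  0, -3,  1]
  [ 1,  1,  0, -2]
J_1(-4) ⊕ J_3(-3)

The characteristic polynomial is
  det(x·I − A) = x^4 + 13*x^3 + 63*x^2 + 135*x + 108 = (x + 3)^3*(x + 4)

Eigenvalues and multiplicities (the geometric multiplicity of λ is n − rank(A − λI), which equals the number of Jordan blocks for λ):
  λ = -4: algebraic multiplicity = 1, geometric multiplicity = 1
  λ = -3: algebraic multiplicity = 3, geometric multiplicity = 1

Determining the block sizes for each eigenvalue:
  λ = -4: one block (gm = 1), so the single block has size am = 1 → block sizes [1]
  λ = -3: one block (gm = 1), so the single block has size am = 3 → block sizes [3]

Assembling the blocks gives a Jordan form
J =
  [-4,  0,  0,  0]
  [ 0, -3,  1,  0]
  [ 0,  0, -3,  1]
  [ 0,  0,  0, -3]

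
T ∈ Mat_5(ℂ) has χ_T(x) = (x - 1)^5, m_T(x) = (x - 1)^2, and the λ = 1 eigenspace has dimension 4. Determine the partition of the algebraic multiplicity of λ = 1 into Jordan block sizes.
Block sizes for λ = 1: [2, 1, 1, 1]

Step 1 — from the characteristic polynomial, algebraic multiplicity of λ = 1 is 5. From dim ker(T − (1)·I) = 4, there are exactly 4 Jordan blocks for λ = 1.
Step 2 — from the minimal polynomial, the factor (x − 1)^2 tells us the largest block for λ = 1 has size 2.
Step 3 — with total size 5, 4 blocks, and largest block 2, the block sizes (in nonincreasing order) are [2, 1, 1, 1].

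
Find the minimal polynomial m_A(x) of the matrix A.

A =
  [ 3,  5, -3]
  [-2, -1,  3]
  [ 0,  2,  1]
x^3 - 3*x^2 + 3*x - 1

The characteristic polynomial is χ_A(x) = (x - 1)^3, so the eigenvalues are known. The minimal polynomial is
  m_A(x) = Π_λ (x − λ)^{k_λ}
where k_λ is the size of the *largest* Jordan block for λ (equivalently, the smallest k with (A − λI)^k v = 0 for every generalised eigenvector v of λ).

  λ = 1: largest Jordan block has size 3, contributing (x − 1)^3

So m_A(x) = (x - 1)^3 = x^3 - 3*x^2 + 3*x - 1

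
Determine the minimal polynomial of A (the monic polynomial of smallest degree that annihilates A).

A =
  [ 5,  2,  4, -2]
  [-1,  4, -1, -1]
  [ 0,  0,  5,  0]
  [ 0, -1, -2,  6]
x^3 - 15*x^2 + 75*x - 125

The characteristic polynomial is χ_A(x) = (x - 5)^4, so the eigenvalues are known. The minimal polynomial is
  m_A(x) = Π_λ (x − λ)^{k_λ}
where k_λ is the size of the *largest* Jordan block for λ (equivalently, the smallest k with (A − λI)^k v = 0 for every generalised eigenvector v of λ).

  λ = 5: largest Jordan block has size 3, contributing (x − 5)^3

So m_A(x) = (x - 5)^3 = x^3 - 15*x^2 + 75*x - 125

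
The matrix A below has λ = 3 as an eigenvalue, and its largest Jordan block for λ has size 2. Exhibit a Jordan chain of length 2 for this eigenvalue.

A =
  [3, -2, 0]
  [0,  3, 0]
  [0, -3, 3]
A Jordan chain for λ = 3 of length 2:
v_1 = (-2, 0, -3)ᵀ
v_2 = (0, 1, 0)ᵀ

Let N = A − (3)·I. We want v_2 with N^2 v_2 = 0 but N^1 v_2 ≠ 0; then v_{j-1} := N · v_j for j = 2, …, 2.

Pick v_2 = (0, 1, 0)ᵀ.
Then v_1 = N · v_2 = (-2, 0, -3)ᵀ.

Sanity check: (A − (3)·I) v_1 = (0, 0, 0)ᵀ = 0. ✓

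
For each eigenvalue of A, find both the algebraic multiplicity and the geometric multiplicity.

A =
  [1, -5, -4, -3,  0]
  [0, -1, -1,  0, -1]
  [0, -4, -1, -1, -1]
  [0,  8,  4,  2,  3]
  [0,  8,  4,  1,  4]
λ = 1: alg = 5, geom = 2

Step 1 — factor the characteristic polynomial to read off the algebraic multiplicities:
  χ_A(x) = (x - 1)^5

Step 2 — compute geometric multiplicities via the rank-nullity identity g(λ) = n − rank(A − λI):
  rank(A − (1)·I) = 3, so dim ker(A − (1)·I) = n − 3 = 2

Summary:
  λ = 1: algebraic multiplicity = 5, geometric multiplicity = 2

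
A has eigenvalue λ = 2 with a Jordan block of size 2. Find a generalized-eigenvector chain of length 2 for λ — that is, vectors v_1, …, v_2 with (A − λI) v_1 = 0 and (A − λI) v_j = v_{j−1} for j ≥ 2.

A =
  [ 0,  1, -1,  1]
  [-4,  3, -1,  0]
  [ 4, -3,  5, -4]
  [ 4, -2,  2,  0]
A Jordan chain for λ = 2 of length 2:
v_1 = (-2, -4, 4, 4)ᵀ
v_2 = (1, 0, 0, 0)ᵀ

Let N = A − (2)·I. We want v_2 with N^2 v_2 = 0 but N^1 v_2 ≠ 0; then v_{j-1} := N · v_j for j = 2, …, 2.

Pick v_2 = (1, 0, 0, 0)ᵀ.
Then v_1 = N · v_2 = (-2, -4, 4, 4)ᵀ.

Sanity check: (A − (2)·I) v_1 = (0, 0, 0, 0)ᵀ = 0. ✓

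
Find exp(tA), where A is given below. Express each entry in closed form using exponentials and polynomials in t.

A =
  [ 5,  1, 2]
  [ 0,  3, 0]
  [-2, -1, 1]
e^{tA} =
  [2*t*exp(3*t) + exp(3*t), t*exp(3*t), 2*t*exp(3*t)]
  [0, exp(3*t), 0]
  [-2*t*exp(3*t), -t*exp(3*t), -2*t*exp(3*t) + exp(3*t)]

Strategy: write A = P · J · P⁻¹ where J is a Jordan canonical form, so e^{tA} = P · e^{tJ} · P⁻¹, and e^{tJ} can be computed block-by-block.

A has Jordan form
J =
  [3, 1, 0]
  [0, 3, 0]
  [0, 0, 3]
(up to reordering of blocks).

Per-block formulas:
  For a 2×2 Jordan block J_2(3): exp(t · J_2(3)) = e^(3t)·(I + t·N), where N is the 2×2 nilpotent shift.
  For a 1×1 block at λ = 3: exp(t · [3]) = [e^(3t)].

After assembling e^{tJ} and conjugating by P, we get:

e^{tA} =
  [2*t*exp(3*t) + exp(3*t), t*exp(3*t), 2*t*exp(3*t)]
  [0, exp(3*t), 0]
  [-2*t*exp(3*t), -t*exp(3*t), -2*t*exp(3*t) + exp(3*t)]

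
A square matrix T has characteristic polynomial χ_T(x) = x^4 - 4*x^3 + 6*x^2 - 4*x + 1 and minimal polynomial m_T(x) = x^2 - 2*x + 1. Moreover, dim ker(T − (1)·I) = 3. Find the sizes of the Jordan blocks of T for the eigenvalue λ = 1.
Block sizes for λ = 1: [2, 1, 1]

Step 1 — from the characteristic polynomial, algebraic multiplicity of λ = 1 is 4. From dim ker(T − (1)·I) = 3, there are exactly 3 Jordan blocks for λ = 1.
Step 2 — from the minimal polynomial, the factor (x − 1)^2 tells us the largest block for λ = 1 has size 2.
Step 3 — with total size 4, 3 blocks, and largest block 2, the block sizes (in nonincreasing order) are [2, 1, 1].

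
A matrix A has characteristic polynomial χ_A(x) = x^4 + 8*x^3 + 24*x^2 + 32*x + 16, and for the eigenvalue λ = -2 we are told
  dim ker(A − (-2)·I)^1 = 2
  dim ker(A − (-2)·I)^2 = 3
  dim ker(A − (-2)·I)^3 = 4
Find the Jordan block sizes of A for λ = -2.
Block sizes for λ = -2: [3, 1]

From the dimensions of kernels of powers, the number of Jordan blocks of size at least j is d_j − d_{j−1} where d_j = dim ker(N^j) (with d_0 = 0). Computing the differences gives [2, 1, 1].
The number of blocks of size exactly k is (#blocks of size ≥ k) − (#blocks of size ≥ k + 1), so the partition is: 1 block(s) of size 1, 1 block(s) of size 3.
In nonincreasing order the block sizes are [3, 1].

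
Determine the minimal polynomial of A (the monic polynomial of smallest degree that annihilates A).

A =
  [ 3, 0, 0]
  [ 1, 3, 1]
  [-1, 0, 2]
x^2 - 5*x + 6

The characteristic polynomial is χ_A(x) = (x - 3)^2*(x - 2), so the eigenvalues are known. The minimal polynomial is
  m_A(x) = Π_λ (x − λ)^{k_λ}
where k_λ is the size of the *largest* Jordan block for λ (equivalently, the smallest k with (A − λI)^k v = 0 for every generalised eigenvector v of λ).

  λ = 2: largest Jordan block has size 1, contributing (x − 2)
  λ = 3: largest Jordan block has size 1, contributing (x − 3)

So m_A(x) = (x - 3)*(x - 2) = x^2 - 5*x + 6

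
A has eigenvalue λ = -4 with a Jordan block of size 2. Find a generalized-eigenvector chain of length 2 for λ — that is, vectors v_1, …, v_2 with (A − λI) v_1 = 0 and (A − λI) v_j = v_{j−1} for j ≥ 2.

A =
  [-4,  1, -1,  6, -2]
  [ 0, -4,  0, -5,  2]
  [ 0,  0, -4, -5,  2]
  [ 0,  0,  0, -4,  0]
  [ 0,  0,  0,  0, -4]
A Jordan chain for λ = -4 of length 2:
v_1 = (1, 0, 0, 0, 0)ᵀ
v_2 = (0, 1, 0, 0, 0)ᵀ

Let N = A − (-4)·I. We want v_2 with N^2 v_2 = 0 but N^1 v_2 ≠ 0; then v_{j-1} := N · v_j for j = 2, …, 2.

Pick v_2 = (0, 1, 0, 0, 0)ᵀ.
Then v_1 = N · v_2 = (1, 0, 0, 0, 0)ᵀ.

Sanity check: (A − (-4)·I) v_1 = (0, 0, 0, 0, 0)ᵀ = 0. ✓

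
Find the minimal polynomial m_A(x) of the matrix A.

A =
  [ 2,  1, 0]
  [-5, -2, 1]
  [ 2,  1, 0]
x^3

The characteristic polynomial is χ_A(x) = x^3, so the eigenvalues are known. The minimal polynomial is
  m_A(x) = Π_λ (x − λ)^{k_λ}
where k_λ is the size of the *largest* Jordan block for λ (equivalently, the smallest k with (A − λI)^k v = 0 for every generalised eigenvector v of λ).

  λ = 0: largest Jordan block has size 3, contributing (x − 0)^3

So m_A(x) = x^3 = x^3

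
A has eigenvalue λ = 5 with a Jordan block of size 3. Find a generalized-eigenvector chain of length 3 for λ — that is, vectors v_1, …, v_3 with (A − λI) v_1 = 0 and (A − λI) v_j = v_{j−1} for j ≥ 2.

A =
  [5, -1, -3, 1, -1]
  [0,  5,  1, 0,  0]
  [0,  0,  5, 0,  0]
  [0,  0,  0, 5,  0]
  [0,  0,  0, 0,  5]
A Jordan chain for λ = 5 of length 3:
v_1 = (-1, 0, 0, 0, 0)ᵀ
v_2 = (-3, 1, 0, 0, 0)ᵀ
v_3 = (0, 0, 1, 0, 0)ᵀ

Let N = A − (5)·I. We want v_3 with N^3 v_3 = 0 but N^2 v_3 ≠ 0; then v_{j-1} := N · v_j for j = 3, …, 2.

Pick v_3 = (0, 0, 1, 0, 0)ᵀ.
Then v_2 = N · v_3 = (-3, 1, 0, 0, 0)ᵀ.
Then v_1 = N · v_2 = (-1, 0, 0, 0, 0)ᵀ.

Sanity check: (A − (5)·I) v_1 = (0, 0, 0, 0, 0)ᵀ = 0. ✓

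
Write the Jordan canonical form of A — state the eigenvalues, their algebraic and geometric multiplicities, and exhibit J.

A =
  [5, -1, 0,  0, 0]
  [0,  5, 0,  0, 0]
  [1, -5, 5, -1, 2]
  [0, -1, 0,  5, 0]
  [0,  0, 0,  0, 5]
J_2(5) ⊕ J_2(5) ⊕ J_1(5)

The characteristic polynomial is
  det(x·I − A) = x^5 - 25*x^4 + 250*x^3 - 1250*x^2 + 3125*x - 3125 = (x - 5)^5

Eigenvalues and multiplicities (the geometric multiplicity of λ is n − rank(A − λI), which equals the number of Jordan blocks for λ):
  λ = 5: algebraic multiplicity = 5, geometric multiplicity = 3

Determining the block sizes for each eigenvalue:
  λ = 5: with am = 5 and gm = 3, the partition is not yet determined (e.g. several partitions of 5 into 3 parts exist). Let N = A − (5)·I. Computing rank(N^1) = 2, rank(N^2) = 0; the number of blocks of size ≥ j is rank(N^{j−1}) − rank(N^j), giving [3, 2]. So we have 2 block(s) of size 2, 1 block(s) of size 1 → block sizes [2, 2, 1]

Assembling the blocks gives a Jordan form
J =
  [5, 1, 0, 0, 0]
  [0, 5, 0, 0, 0]
  [0, 0, 5, 1, 0]
  [0, 0, 0, 5, 0]
  [0, 0, 0, 0, 5]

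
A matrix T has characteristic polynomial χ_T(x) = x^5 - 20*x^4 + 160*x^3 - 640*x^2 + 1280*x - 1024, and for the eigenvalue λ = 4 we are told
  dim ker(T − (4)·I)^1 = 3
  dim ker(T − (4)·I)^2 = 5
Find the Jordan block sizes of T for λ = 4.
Block sizes for λ = 4: [2, 2, 1]

From the dimensions of kernels of powers, the number of Jordan blocks of size at least j is d_j − d_{j−1} where d_j = dim ker(N^j) (with d_0 = 0). Computing the differences gives [3, 2].
The number of blocks of size exactly k is (#blocks of size ≥ k) − (#blocks of size ≥ k + 1), so the partition is: 1 block(s) of size 1, 2 block(s) of size 2.
In nonincreasing order the block sizes are [2, 2, 1].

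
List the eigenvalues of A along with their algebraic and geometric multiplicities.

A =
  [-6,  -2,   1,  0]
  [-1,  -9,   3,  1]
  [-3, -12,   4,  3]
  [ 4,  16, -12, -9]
λ = -5: alg = 4, geom = 2

Step 1 — factor the characteristic polynomial to read off the algebraic multiplicities:
  χ_A(x) = (x + 5)^4

Step 2 — compute geometric multiplicities via the rank-nullity identity g(λ) = n − rank(A − λI):
  rank(A − (-5)·I) = 2, so dim ker(A − (-5)·I) = n − 2 = 2

Summary:
  λ = -5: algebraic multiplicity = 4, geometric multiplicity = 2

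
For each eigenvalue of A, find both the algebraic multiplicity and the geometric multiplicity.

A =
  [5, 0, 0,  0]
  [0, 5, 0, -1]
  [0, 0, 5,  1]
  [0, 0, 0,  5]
λ = 5: alg = 4, geom = 3

Step 1 — factor the characteristic polynomial to read off the algebraic multiplicities:
  χ_A(x) = (x - 5)^4

Step 2 — compute geometric multiplicities via the rank-nullity identity g(λ) = n − rank(A − λI):
  rank(A − (5)·I) = 1, so dim ker(A − (5)·I) = n − 1 = 3

Summary:
  λ = 5: algebraic multiplicity = 4, geometric multiplicity = 3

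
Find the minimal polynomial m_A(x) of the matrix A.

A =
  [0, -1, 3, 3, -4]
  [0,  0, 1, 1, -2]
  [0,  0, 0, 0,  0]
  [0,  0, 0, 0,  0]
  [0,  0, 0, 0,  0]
x^3

The characteristic polynomial is χ_A(x) = x^5, so the eigenvalues are known. The minimal polynomial is
  m_A(x) = Π_λ (x − λ)^{k_λ}
where k_λ is the size of the *largest* Jordan block for λ (equivalently, the smallest k with (A − λI)^k v = 0 for every generalised eigenvector v of λ).

  λ = 0: largest Jordan block has size 3, contributing (x − 0)^3

So m_A(x) = x^3 = x^3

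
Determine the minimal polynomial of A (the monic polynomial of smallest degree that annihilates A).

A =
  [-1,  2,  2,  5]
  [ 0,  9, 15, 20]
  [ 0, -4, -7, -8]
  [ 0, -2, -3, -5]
x^3 + 3*x^2 + 3*x + 1

The characteristic polynomial is χ_A(x) = (x + 1)^4, so the eigenvalues are known. The minimal polynomial is
  m_A(x) = Π_λ (x − λ)^{k_λ}
where k_λ is the size of the *largest* Jordan block for λ (equivalently, the smallest k with (A − λI)^k v = 0 for every generalised eigenvector v of λ).

  λ = -1: largest Jordan block has size 3, contributing (x + 1)^3

So m_A(x) = (x + 1)^3 = x^3 + 3*x^2 + 3*x + 1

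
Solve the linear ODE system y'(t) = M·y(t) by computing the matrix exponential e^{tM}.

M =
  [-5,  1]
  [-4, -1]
e^{tM} =
  [-2*t*exp(-3*t) + exp(-3*t), t*exp(-3*t)]
  [-4*t*exp(-3*t), 2*t*exp(-3*t) + exp(-3*t)]

Strategy: write M = P · J · P⁻¹ where J is a Jordan canonical form, so e^{tM} = P · e^{tJ} · P⁻¹, and e^{tJ} can be computed block-by-block.

M has Jordan form
J =
  [-3,  1]
  [ 0, -3]
(up to reordering of blocks).

Per-block formulas:
  For a 2×2 Jordan block J_2(-3): exp(t · J_2(-3)) = e^(-3t)·(I + t·N), where N is the 2×2 nilpotent shift.

After assembling e^{tJ} and conjugating by P, we get:

e^{tM} =
  [-2*t*exp(-3*t) + exp(-3*t), t*exp(-3*t)]
  [-4*t*exp(-3*t), 2*t*exp(-3*t) + exp(-3*t)]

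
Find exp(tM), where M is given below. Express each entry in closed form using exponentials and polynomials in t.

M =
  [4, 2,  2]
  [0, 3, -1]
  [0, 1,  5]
e^{tM} =
  [exp(4*t), 2*t*exp(4*t), 2*t*exp(4*t)]
  [0, -t*exp(4*t) + exp(4*t), -t*exp(4*t)]
  [0, t*exp(4*t), t*exp(4*t) + exp(4*t)]

Strategy: write M = P · J · P⁻¹ where J is a Jordan canonical form, so e^{tM} = P · e^{tJ} · P⁻¹, and e^{tJ} can be computed block-by-block.

M has Jordan form
J =
  [4, 1, 0]
  [0, 4, 0]
  [0, 0, 4]
(up to reordering of blocks).

Per-block formulas:
  For a 1×1 block at λ = 4: exp(t · [4]) = [e^(4t)].
  For a 2×2 Jordan block J_2(4): exp(t · J_2(4)) = e^(4t)·(I + t·N), where N is the 2×2 nilpotent shift.

After assembling e^{tJ} and conjugating by P, we get:

e^{tM} =
  [exp(4*t), 2*t*exp(4*t), 2*t*exp(4*t)]
  [0, -t*exp(4*t) + exp(4*t), -t*exp(4*t)]
  [0, t*exp(4*t), t*exp(4*t) + exp(4*t)]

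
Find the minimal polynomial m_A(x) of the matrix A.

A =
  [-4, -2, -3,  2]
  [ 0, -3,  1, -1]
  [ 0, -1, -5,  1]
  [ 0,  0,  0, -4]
x^3 + 12*x^2 + 48*x + 64

The characteristic polynomial is χ_A(x) = (x + 4)^4, so the eigenvalues are known. The minimal polynomial is
  m_A(x) = Π_λ (x − λ)^{k_λ}
where k_λ is the size of the *largest* Jordan block for λ (equivalently, the smallest k with (A − λI)^k v = 0 for every generalised eigenvector v of λ).

  λ = -4: largest Jordan block has size 3, contributing (x + 4)^3

So m_A(x) = (x + 4)^3 = x^3 + 12*x^2 + 48*x + 64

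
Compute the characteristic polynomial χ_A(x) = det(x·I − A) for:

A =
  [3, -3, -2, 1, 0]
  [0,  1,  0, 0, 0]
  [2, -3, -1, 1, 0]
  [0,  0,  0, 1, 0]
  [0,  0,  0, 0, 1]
x^5 - 5*x^4 + 10*x^3 - 10*x^2 + 5*x - 1

Expanding det(x·I − A) (e.g. by cofactor expansion or by noting that A is similar to its Jordan form J, which has the same characteristic polynomial as A) gives
  χ_A(x) = x^5 - 5*x^4 + 10*x^3 - 10*x^2 + 5*x - 1
which factors as (x - 1)^5. The eigenvalues (with algebraic multiplicities) are λ = 1 with multiplicity 5.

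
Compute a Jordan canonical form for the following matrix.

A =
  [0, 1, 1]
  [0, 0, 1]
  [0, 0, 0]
J_3(0)

The characteristic polynomial is
  det(x·I − A) = x^3

Eigenvalues and multiplicities (the geometric multiplicity of λ is n − rank(A − λI), which equals the number of Jordan blocks for λ):
  λ = 0: algebraic multiplicity = 3, geometric multiplicity = 1

Determining the block sizes for each eigenvalue:
  λ = 0: one block (gm = 1), so the single block has size am = 3 → block sizes [3]

Assembling the blocks gives a Jordan form
J =
  [0, 1, 0]
  [0, 0, 1]
  [0, 0, 0]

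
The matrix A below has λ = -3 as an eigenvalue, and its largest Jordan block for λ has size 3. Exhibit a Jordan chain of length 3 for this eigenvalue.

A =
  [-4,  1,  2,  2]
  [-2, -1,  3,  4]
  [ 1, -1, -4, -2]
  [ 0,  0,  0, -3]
A Jordan chain for λ = -3 of length 3:
v_1 = (1, 1, 0, 0)ᵀ
v_2 = (-1, -2, 1, 0)ᵀ
v_3 = (1, 0, 0, 0)ᵀ

Let N = A − (-3)·I. We want v_3 with N^3 v_3 = 0 but N^2 v_3 ≠ 0; then v_{j-1} := N · v_j for j = 3, …, 2.

Pick v_3 = (1, 0, 0, 0)ᵀ.
Then v_2 = N · v_3 = (-1, -2, 1, 0)ᵀ.
Then v_1 = N · v_2 = (1, 1, 0, 0)ᵀ.

Sanity check: (A − (-3)·I) v_1 = (0, 0, 0, 0)ᵀ = 0. ✓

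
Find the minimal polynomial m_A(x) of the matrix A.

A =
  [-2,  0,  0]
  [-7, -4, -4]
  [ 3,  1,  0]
x^3 + 6*x^2 + 12*x + 8

The characteristic polynomial is χ_A(x) = (x + 2)^3, so the eigenvalues are known. The minimal polynomial is
  m_A(x) = Π_λ (x − λ)^{k_λ}
where k_λ is the size of the *largest* Jordan block for λ (equivalently, the smallest k with (A − λI)^k v = 0 for every generalised eigenvector v of λ).

  λ = -2: largest Jordan block has size 3, contributing (x + 2)^3

So m_A(x) = (x + 2)^3 = x^3 + 6*x^2 + 12*x + 8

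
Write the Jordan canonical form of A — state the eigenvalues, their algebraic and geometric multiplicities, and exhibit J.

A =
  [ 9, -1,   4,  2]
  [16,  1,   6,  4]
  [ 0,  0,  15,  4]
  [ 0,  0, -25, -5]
J_2(5) ⊕ J_2(5)

The characteristic polynomial is
  det(x·I − A) = x^4 - 20*x^3 + 150*x^2 - 500*x + 625 = (x - 5)^4

Eigenvalues and multiplicities (the geometric multiplicity of λ is n − rank(A − λI), which equals the number of Jordan blocks for λ):
  λ = 5: algebraic multiplicity = 4, geometric multiplicity = 2

Determining the block sizes for each eigenvalue:
  λ = 5: with am = 4 and gm = 2, the partition is not yet determined (e.g. several partitions of 4 into 2 parts exist). Let N = A − (5)·I. Computing rank(N^1) = 2, rank(N^2) = 0; the number of blocks of size ≥ j is rank(N^{j−1}) − rank(N^j), giving [2, 2]. So we have 2 block(s) of size 2 → block sizes [2, 2]

Assembling the blocks gives a Jordan form
J =
  [5, 1, 0, 0]
  [0, 5, 0, 0]
  [0, 0, 5, 1]
  [0, 0, 0, 5]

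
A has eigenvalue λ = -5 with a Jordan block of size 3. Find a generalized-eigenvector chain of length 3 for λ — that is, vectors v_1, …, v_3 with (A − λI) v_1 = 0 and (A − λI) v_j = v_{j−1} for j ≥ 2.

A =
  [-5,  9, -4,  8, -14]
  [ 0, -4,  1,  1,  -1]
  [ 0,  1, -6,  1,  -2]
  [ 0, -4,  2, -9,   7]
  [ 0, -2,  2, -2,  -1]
A Jordan chain for λ = -5 of length 3:
v_1 = (1, 0, 0, 0, 0)ᵀ
v_2 = (9, 1, 1, -4, -2)ᵀ
v_3 = (0, 1, 0, 0, 0)ᵀ

Let N = A − (-5)·I. We want v_3 with N^3 v_3 = 0 but N^2 v_3 ≠ 0; then v_{j-1} := N · v_j for j = 3, …, 2.

Pick v_3 = (0, 1, 0, 0, 0)ᵀ.
Then v_2 = N · v_3 = (9, 1, 1, -4, -2)ᵀ.
Then v_1 = N · v_2 = (1, 0, 0, 0, 0)ᵀ.

Sanity check: (A − (-5)·I) v_1 = (0, 0, 0, 0, 0)ᵀ = 0. ✓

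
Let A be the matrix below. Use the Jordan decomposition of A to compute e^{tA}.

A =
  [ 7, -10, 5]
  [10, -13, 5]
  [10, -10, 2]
e^{tA} =
  [2*exp(2*t) - exp(-3*t), -2*exp(2*t) + 2*exp(-3*t), exp(2*t) - exp(-3*t)]
  [2*exp(2*t) - 2*exp(-3*t), -2*exp(2*t) + 3*exp(-3*t), exp(2*t) - exp(-3*t)]
  [2*exp(2*t) - 2*exp(-3*t), -2*exp(2*t) + 2*exp(-3*t), exp(2*t)]

Strategy: write A = P · J · P⁻¹ where J is a Jordan canonical form, so e^{tA} = P · e^{tJ} · P⁻¹, and e^{tJ} can be computed block-by-block.

A has Jordan form
J =
  [-3,  0, 0]
  [ 0, -3, 0]
  [ 0,  0, 2]
(up to reordering of blocks).

Per-block formulas:
  For a 1×1 block at λ = -3: exp(t · [-3]) = [e^(-3t)].
  For a 1×1 block at λ = 2: exp(t · [2]) = [e^(2t)].

After assembling e^{tJ} and conjugating by P, we get:

e^{tA} =
  [2*exp(2*t) - exp(-3*t), -2*exp(2*t) + 2*exp(-3*t), exp(2*t) - exp(-3*t)]
  [2*exp(2*t) - 2*exp(-3*t), -2*exp(2*t) + 3*exp(-3*t), exp(2*t) - exp(-3*t)]
  [2*exp(2*t) - 2*exp(-3*t), -2*exp(2*t) + 2*exp(-3*t), exp(2*t)]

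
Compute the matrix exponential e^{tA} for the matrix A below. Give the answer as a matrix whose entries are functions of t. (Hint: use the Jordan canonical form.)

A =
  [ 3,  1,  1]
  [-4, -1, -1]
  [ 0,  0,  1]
e^{tA} =
  [2*t*exp(t) + exp(t), t*exp(t), t^2*exp(t)/2 + t*exp(t)]
  [-4*t*exp(t), -2*t*exp(t) + exp(t), -t^2*exp(t) - t*exp(t)]
  [0, 0, exp(t)]

Strategy: write A = P · J · P⁻¹ where J is a Jordan canonical form, so e^{tA} = P · e^{tJ} · P⁻¹, and e^{tJ} can be computed block-by-block.

A has Jordan form
J =
  [1, 1, 0]
  [0, 1, 1]
  [0, 0, 1]
(up to reordering of blocks).

Per-block formulas:
  For a 3×3 Jordan block J_3(1): exp(t · J_3(1)) = e^(1t)·(I + t·N + (t^2/2)·N^2), where N is the 3×3 nilpotent shift.

After assembling e^{tJ} and conjugating by P, we get:

e^{tA} =
  [2*t*exp(t) + exp(t), t*exp(t), t^2*exp(t)/2 + t*exp(t)]
  [-4*t*exp(t), -2*t*exp(t) + exp(t), -t^2*exp(t) - t*exp(t)]
  [0, 0, exp(t)]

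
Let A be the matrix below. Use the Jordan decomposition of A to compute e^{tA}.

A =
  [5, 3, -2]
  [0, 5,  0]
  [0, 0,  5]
e^{tA} =
  [exp(5*t), 3*t*exp(5*t), -2*t*exp(5*t)]
  [0, exp(5*t), 0]
  [0, 0, exp(5*t)]

Strategy: write A = P · J · P⁻¹ where J is a Jordan canonical form, so e^{tA} = P · e^{tJ} · P⁻¹, and e^{tJ} can be computed block-by-block.

A has Jordan form
J =
  [5, 1, 0]
  [0, 5, 0]
  [0, 0, 5]
(up to reordering of blocks).

Per-block formulas:
  For a 2×2 Jordan block J_2(5): exp(t · J_2(5)) = e^(5t)·(I + t·N), where N is the 2×2 nilpotent shift.
  For a 1×1 block at λ = 5: exp(t · [5]) = [e^(5t)].

After assembling e^{tJ} and conjugating by P, we get:

e^{tA} =
  [exp(5*t), 3*t*exp(5*t), -2*t*exp(5*t)]
  [0, exp(5*t), 0]
  [0, 0, exp(5*t)]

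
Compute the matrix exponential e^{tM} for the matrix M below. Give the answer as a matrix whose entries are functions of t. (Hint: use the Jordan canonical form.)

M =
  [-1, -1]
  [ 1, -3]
e^{tM} =
  [t*exp(-2*t) + exp(-2*t), -t*exp(-2*t)]
  [t*exp(-2*t), -t*exp(-2*t) + exp(-2*t)]

Strategy: write M = P · J · P⁻¹ where J is a Jordan canonical form, so e^{tM} = P · e^{tJ} · P⁻¹, and e^{tJ} can be computed block-by-block.

M has Jordan form
J =
  [-2,  1]
  [ 0, -2]
(up to reordering of blocks).

Per-block formulas:
  For a 2×2 Jordan block J_2(-2): exp(t · J_2(-2)) = e^(-2t)·(I + t·N), where N is the 2×2 nilpotent shift.

After assembling e^{tJ} and conjugating by P, we get:

e^{tM} =
  [t*exp(-2*t) + exp(-2*t), -t*exp(-2*t)]
  [t*exp(-2*t), -t*exp(-2*t) + exp(-2*t)]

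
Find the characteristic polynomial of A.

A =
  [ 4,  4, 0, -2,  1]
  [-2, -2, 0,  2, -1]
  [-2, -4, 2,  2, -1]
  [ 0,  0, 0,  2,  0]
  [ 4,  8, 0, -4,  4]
x^5 - 10*x^4 + 40*x^3 - 80*x^2 + 80*x - 32

Expanding det(x·I − A) (e.g. by cofactor expansion or by noting that A is similar to its Jordan form J, which has the same characteristic polynomial as A) gives
  χ_A(x) = x^5 - 10*x^4 + 40*x^3 - 80*x^2 + 80*x - 32
which factors as (x - 2)^5. The eigenvalues (with algebraic multiplicities) are λ = 2 with multiplicity 5.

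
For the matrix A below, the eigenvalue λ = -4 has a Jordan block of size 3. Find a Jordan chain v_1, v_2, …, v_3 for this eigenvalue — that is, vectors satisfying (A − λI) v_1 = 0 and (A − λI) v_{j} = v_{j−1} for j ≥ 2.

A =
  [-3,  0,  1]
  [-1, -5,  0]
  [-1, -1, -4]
A Jordan chain for λ = -4 of length 3:
v_1 = (-1, 1, 1)ᵀ
v_2 = (0, -1, -1)ᵀ
v_3 = (0, 1, 0)ᵀ

Let N = A − (-4)·I. We want v_3 with N^3 v_3 = 0 but N^2 v_3 ≠ 0; then v_{j-1} := N · v_j for j = 3, …, 2.

Pick v_3 = (0, 1, 0)ᵀ.
Then v_2 = N · v_3 = (0, -1, -1)ᵀ.
Then v_1 = N · v_2 = (-1, 1, 1)ᵀ.

Sanity check: (A − (-4)·I) v_1 = (0, 0, 0)ᵀ = 0. ✓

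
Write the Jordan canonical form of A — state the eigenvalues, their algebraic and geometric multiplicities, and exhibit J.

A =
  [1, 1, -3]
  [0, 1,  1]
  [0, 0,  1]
J_3(1)

The characteristic polynomial is
  det(x·I − A) = x^3 - 3*x^2 + 3*x - 1 = (x - 1)^3

Eigenvalues and multiplicities (the geometric multiplicity of λ is n − rank(A − λI), which equals the number of Jordan blocks for λ):
  λ = 1: algebraic multiplicity = 3, geometric multiplicity = 1

Determining the block sizes for each eigenvalue:
  λ = 1: one block (gm = 1), so the single block has size am = 3 → block sizes [3]

Assembling the blocks gives a Jordan form
J =
  [1, 1, 0]
  [0, 1, 1]
  [0, 0, 1]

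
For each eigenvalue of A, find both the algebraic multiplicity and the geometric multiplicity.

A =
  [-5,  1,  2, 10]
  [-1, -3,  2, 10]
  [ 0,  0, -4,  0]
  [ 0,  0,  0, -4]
λ = -4: alg = 4, geom = 3

Step 1 — factor the characteristic polynomial to read off the algebraic multiplicities:
  χ_A(x) = (x + 4)^4

Step 2 — compute geometric multiplicities via the rank-nullity identity g(λ) = n − rank(A − λI):
  rank(A − (-4)·I) = 1, so dim ker(A − (-4)·I) = n − 1 = 3

Summary:
  λ = -4: algebraic multiplicity = 4, geometric multiplicity = 3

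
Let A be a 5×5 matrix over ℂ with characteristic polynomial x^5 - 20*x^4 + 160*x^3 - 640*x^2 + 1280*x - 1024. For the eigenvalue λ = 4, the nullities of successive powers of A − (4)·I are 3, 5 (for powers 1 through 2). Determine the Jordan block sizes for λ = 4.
Block sizes for λ = 4: [2, 2, 1]

From the dimensions of kernels of powers, the number of Jordan blocks of size at least j is d_j − d_{j−1} where d_j = dim ker(N^j) (with d_0 = 0). Computing the differences gives [3, 2].
The number of blocks of size exactly k is (#blocks of size ≥ k) − (#blocks of size ≥ k + 1), so the partition is: 1 block(s) of size 1, 2 block(s) of size 2.
In nonincreasing order the block sizes are [2, 2, 1].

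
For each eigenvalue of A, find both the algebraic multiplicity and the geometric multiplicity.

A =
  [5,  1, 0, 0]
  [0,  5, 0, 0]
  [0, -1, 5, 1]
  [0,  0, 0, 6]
λ = 5: alg = 3, geom = 2; λ = 6: alg = 1, geom = 1

Step 1 — factor the characteristic polynomial to read off the algebraic multiplicities:
  χ_A(x) = (x - 6)*(x - 5)^3

Step 2 — compute geometric multiplicities via the rank-nullity identity g(λ) = n − rank(A − λI):
  rank(A − (5)·I) = 2, so dim ker(A − (5)·I) = n − 2 = 2
  rank(A − (6)·I) = 3, so dim ker(A − (6)·I) = n − 3 = 1

Summary:
  λ = 5: algebraic multiplicity = 3, geometric multiplicity = 2
  λ = 6: algebraic multiplicity = 1, geometric multiplicity = 1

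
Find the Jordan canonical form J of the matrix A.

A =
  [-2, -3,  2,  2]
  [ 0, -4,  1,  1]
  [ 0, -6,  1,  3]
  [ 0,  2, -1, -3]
J_3(-2) ⊕ J_1(-2)

The characteristic polynomial is
  det(x·I − A) = x^4 + 8*x^3 + 24*x^2 + 32*x + 16 = (x + 2)^4

Eigenvalues and multiplicities (the geometric multiplicity of λ is n − rank(A − λI), which equals the number of Jordan blocks for λ):
  λ = -2: algebraic multiplicity = 4, geometric multiplicity = 2

Determining the block sizes for each eigenvalue:
  λ = -2: with am = 4 and gm = 2, the partition is not yet determined (e.g. several partitions of 4 into 2 parts exist). Let N = A − (-2)·I. Computing rank(N^1) = 2, rank(N^2) = 1, rank(N^3) = 0; the number of blocks of size ≥ j is rank(N^{j−1}) − rank(N^j), giving [2, 1, 1]. So we have 1 block(s) of size 3, 1 block(s) of size 1 → block sizes [3, 1]

Assembling the blocks gives a Jordan form
J =
  [-2,  1,  0,  0]
  [ 0, -2,  1,  0]
  [ 0,  0, -2,  0]
  [ 0,  0,  0, -2]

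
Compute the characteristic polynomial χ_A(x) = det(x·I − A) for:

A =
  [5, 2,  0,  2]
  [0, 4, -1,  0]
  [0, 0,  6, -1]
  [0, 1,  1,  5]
x^4 - 20*x^3 + 150*x^2 - 500*x + 625

Expanding det(x·I − A) (e.g. by cofactor expansion or by noting that A is similar to its Jordan form J, which has the same characteristic polynomial as A) gives
  χ_A(x) = x^4 - 20*x^3 + 150*x^2 - 500*x + 625
which factors as (x - 5)^4. The eigenvalues (with algebraic multiplicities) are λ = 5 with multiplicity 4.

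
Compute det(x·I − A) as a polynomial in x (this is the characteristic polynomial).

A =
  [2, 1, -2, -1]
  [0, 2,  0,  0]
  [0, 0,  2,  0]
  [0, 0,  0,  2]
x^4 - 8*x^3 + 24*x^2 - 32*x + 16

Expanding det(x·I − A) (e.g. by cofactor expansion or by noting that A is similar to its Jordan form J, which has the same characteristic polynomial as A) gives
  χ_A(x) = x^4 - 8*x^3 + 24*x^2 - 32*x + 16
which factors as (x - 2)^4. The eigenvalues (with algebraic multiplicities) are λ = 2 with multiplicity 4.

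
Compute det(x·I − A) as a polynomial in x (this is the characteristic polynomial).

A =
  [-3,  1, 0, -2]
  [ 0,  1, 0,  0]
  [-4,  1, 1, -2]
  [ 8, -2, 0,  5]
x^4 - 4*x^3 + 6*x^2 - 4*x + 1

Expanding det(x·I − A) (e.g. by cofactor expansion or by noting that A is similar to its Jordan form J, which has the same characteristic polynomial as A) gives
  χ_A(x) = x^4 - 4*x^3 + 6*x^2 - 4*x + 1
which factors as (x - 1)^4. The eigenvalues (with algebraic multiplicities) are λ = 1 with multiplicity 4.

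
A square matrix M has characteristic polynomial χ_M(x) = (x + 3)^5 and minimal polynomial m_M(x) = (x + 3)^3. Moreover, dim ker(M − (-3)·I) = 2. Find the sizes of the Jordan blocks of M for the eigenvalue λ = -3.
Block sizes for λ = -3: [3, 2]

Step 1 — from the characteristic polynomial, algebraic multiplicity of λ = -3 is 5. From dim ker(M − (-3)·I) = 2, there are exactly 2 Jordan blocks for λ = -3.
Step 2 — from the minimal polynomial, the factor (x + 3)^3 tells us the largest block for λ = -3 has size 3.
Step 3 — with total size 5, 2 blocks, and largest block 3, the block sizes (in nonincreasing order) are [3, 2].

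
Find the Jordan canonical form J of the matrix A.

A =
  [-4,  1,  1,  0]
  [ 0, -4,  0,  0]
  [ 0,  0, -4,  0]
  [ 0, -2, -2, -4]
J_2(-4) ⊕ J_1(-4) ⊕ J_1(-4)

The characteristic polynomial is
  det(x·I − A) = x^4 + 16*x^3 + 96*x^2 + 256*x + 256 = (x + 4)^4

Eigenvalues and multiplicities (the geometric multiplicity of λ is n − rank(A − λI), which equals the number of Jordan blocks for λ):
  λ = -4: algebraic multiplicity = 4, geometric multiplicity = 3

Determining the block sizes for each eigenvalue:
  λ = -4: 3 blocks summing to 4 forces exactly one block of size 2 and the rest size 1 → block sizes [2, 1, 1]

Assembling the blocks gives a Jordan form
J =
  [-4,  1,  0,  0]
  [ 0, -4,  0,  0]
  [ 0,  0, -4,  0]
  [ 0,  0,  0, -4]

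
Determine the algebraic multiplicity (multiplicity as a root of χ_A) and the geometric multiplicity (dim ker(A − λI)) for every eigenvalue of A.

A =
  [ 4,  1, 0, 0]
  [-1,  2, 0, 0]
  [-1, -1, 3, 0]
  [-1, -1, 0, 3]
λ = 3: alg = 4, geom = 3

Step 1 — factor the characteristic polynomial to read off the algebraic multiplicities:
  χ_A(x) = (x - 3)^4

Step 2 — compute geometric multiplicities via the rank-nullity identity g(λ) = n − rank(A − λI):
  rank(A − (3)·I) = 1, so dim ker(A − (3)·I) = n − 1 = 3

Summary:
  λ = 3: algebraic multiplicity = 4, geometric multiplicity = 3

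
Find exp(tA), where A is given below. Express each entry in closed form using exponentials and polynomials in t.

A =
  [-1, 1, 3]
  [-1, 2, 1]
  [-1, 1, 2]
e^{tA} =
  [-2*t*exp(t) + exp(t), t^2*exp(t) + t*exp(t), -t^2*exp(t) + 3*t*exp(t)]
  [-t*exp(t), t^2*exp(t)/2 + t*exp(t) + exp(t), -t^2*exp(t)/2 + t*exp(t)]
  [-t*exp(t), t^2*exp(t)/2 + t*exp(t), -t^2*exp(t)/2 + t*exp(t) + exp(t)]

Strategy: write A = P · J · P⁻¹ where J is a Jordan canonical form, so e^{tA} = P · e^{tJ} · P⁻¹, and e^{tJ} can be computed block-by-block.

A has Jordan form
J =
  [1, 1, 0]
  [0, 1, 1]
  [0, 0, 1]
(up to reordering of blocks).

Per-block formulas:
  For a 3×3 Jordan block J_3(1): exp(t · J_3(1)) = e^(1t)·(I + t·N + (t^2/2)·N^2), where N is the 3×3 nilpotent shift.

After assembling e^{tJ} and conjugating by P, we get:

e^{tA} =
  [-2*t*exp(t) + exp(t), t^2*exp(t) + t*exp(t), -t^2*exp(t) + 3*t*exp(t)]
  [-t*exp(t), t^2*exp(t)/2 + t*exp(t) + exp(t), -t^2*exp(t)/2 + t*exp(t)]
  [-t*exp(t), t^2*exp(t)/2 + t*exp(t), -t^2*exp(t)/2 + t*exp(t) + exp(t)]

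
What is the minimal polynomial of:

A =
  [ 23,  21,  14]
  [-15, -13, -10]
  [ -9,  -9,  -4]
x^2 - 4*x + 4

The characteristic polynomial is χ_A(x) = (x - 2)^3, so the eigenvalues are known. The minimal polynomial is
  m_A(x) = Π_λ (x − λ)^{k_λ}
where k_λ is the size of the *largest* Jordan block for λ (equivalently, the smallest k with (A − λI)^k v = 0 for every generalised eigenvector v of λ).

  λ = 2: largest Jordan block has size 2, contributing (x − 2)^2

So m_A(x) = (x - 2)^2 = x^2 - 4*x + 4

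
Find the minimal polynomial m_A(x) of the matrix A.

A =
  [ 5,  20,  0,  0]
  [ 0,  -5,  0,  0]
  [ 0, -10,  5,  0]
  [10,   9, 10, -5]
x^3 + 5*x^2 - 25*x - 125

The characteristic polynomial is χ_A(x) = (x - 5)^2*(x + 5)^2, so the eigenvalues are known. The minimal polynomial is
  m_A(x) = Π_λ (x − λ)^{k_λ}
where k_λ is the size of the *largest* Jordan block for λ (equivalently, the smallest k with (A − λI)^k v = 0 for every generalised eigenvector v of λ).

  λ = -5: largest Jordan block has size 2, contributing (x + 5)^2
  λ = 5: largest Jordan block has size 1, contributing (x − 5)

So m_A(x) = (x - 5)*(x + 5)^2 = x^3 + 5*x^2 - 25*x - 125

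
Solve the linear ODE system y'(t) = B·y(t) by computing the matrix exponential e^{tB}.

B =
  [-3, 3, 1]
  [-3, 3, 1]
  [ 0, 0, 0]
e^{tB} =
  [1 - 3*t, 3*t, t]
  [-3*t, 3*t + 1, t]
  [0, 0, 1]

Strategy: write B = P · J · P⁻¹ where J is a Jordan canonical form, so e^{tB} = P · e^{tJ} · P⁻¹, and e^{tJ} can be computed block-by-block.

B has Jordan form
J =
  [0, 1, 0]
  [0, 0, 0]
  [0, 0, 0]
(up to reordering of blocks).

Per-block formulas:
  For a 2×2 Jordan block J_2(0): exp(t · J_2(0)) = e^(0t)·(I + t·N), where N is the 2×2 nilpotent shift.
  For a 1×1 block at λ = 0: exp(t · [0]) = [e^(0t)].

After assembling e^{tJ} and conjugating by P, we get:

e^{tB} =
  [1 - 3*t, 3*t, t]
  [-3*t, 3*t + 1, t]
  [0, 0, 1]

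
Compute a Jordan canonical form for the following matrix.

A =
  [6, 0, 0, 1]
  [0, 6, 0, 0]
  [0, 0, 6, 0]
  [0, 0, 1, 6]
J_3(6) ⊕ J_1(6)

The characteristic polynomial is
  det(x·I − A) = x^4 - 24*x^3 + 216*x^2 - 864*x + 1296 = (x - 6)^4

Eigenvalues and multiplicities (the geometric multiplicity of λ is n − rank(A − λI), which equals the number of Jordan blocks for λ):
  λ = 6: algebraic multiplicity = 4, geometric multiplicity = 2

Determining the block sizes for each eigenvalue:
  λ = 6: with am = 4 and gm = 2, the partition is not yet determined (e.g. several partitions of 4 into 2 parts exist). Let N = A − (6)·I. Computing rank(N^1) = 2, rank(N^2) = 1, rank(N^3) = 0; the number of blocks of size ≥ j is rank(N^{j−1}) − rank(N^j), giving [2, 1, 1]. So we have 1 block(s) of size 3, 1 block(s) of size 1 → block sizes [3, 1]

Assembling the blocks gives a Jordan form
J =
  [6, 1, 0, 0]
  [0, 6, 1, 0]
  [0, 0, 6, 0]
  [0, 0, 0, 6]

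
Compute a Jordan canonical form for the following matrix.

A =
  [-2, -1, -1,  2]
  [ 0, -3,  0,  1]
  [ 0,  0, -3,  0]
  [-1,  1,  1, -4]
J_3(-3) ⊕ J_1(-3)

The characteristic polynomial is
  det(x·I − A) = x^4 + 12*x^3 + 54*x^2 + 108*x + 81 = (x + 3)^4

Eigenvalues and multiplicities (the geometric multiplicity of λ is n − rank(A − λI), which equals the number of Jordan blocks for λ):
  λ = -3: algebraic multiplicity = 4, geometric multiplicity = 2

Determining the block sizes for each eigenvalue:
  λ = -3: with am = 4 and gm = 2, the partition is not yet determined (e.g. several partitions of 4 into 2 parts exist). Let N = A − (-3)·I. Computing rank(N^1) = 2, rank(N^2) = 1, rank(N^3) = 0; the number of blocks of size ≥ j is rank(N^{j−1}) − rank(N^j), giving [2, 1, 1]. So we have 1 block(s) of size 3, 1 block(s) of size 1 → block sizes [3, 1]

Assembling the blocks gives a Jordan form
J =
  [-3,  1,  0,  0]
  [ 0, -3,  1,  0]
  [ 0,  0, -3,  0]
  [ 0,  0,  0, -3]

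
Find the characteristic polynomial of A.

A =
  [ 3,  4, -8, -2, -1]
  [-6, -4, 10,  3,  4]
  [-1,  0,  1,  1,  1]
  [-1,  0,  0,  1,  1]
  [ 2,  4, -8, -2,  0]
x^5 - x^4 - 3*x^3 + 5*x^2 - 2*x

Expanding det(x·I − A) (e.g. by cofactor expansion or by noting that A is similar to its Jordan form J, which has the same characteristic polynomial as A) gives
  χ_A(x) = x^5 - x^4 - 3*x^3 + 5*x^2 - 2*x
which factors as x*(x - 1)^3*(x + 2). The eigenvalues (with algebraic multiplicities) are λ = -2 with multiplicity 1, λ = 0 with multiplicity 1, λ = 1 with multiplicity 3.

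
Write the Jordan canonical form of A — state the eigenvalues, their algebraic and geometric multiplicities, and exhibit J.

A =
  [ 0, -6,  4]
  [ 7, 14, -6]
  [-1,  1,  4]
J_3(6)

The characteristic polynomial is
  det(x·I − A) = x^3 - 18*x^2 + 108*x - 216 = (x - 6)^3

Eigenvalues and multiplicities (the geometric multiplicity of λ is n − rank(A − λI), which equals the number of Jordan blocks for λ):
  λ = 6: algebraic multiplicity = 3, geometric multiplicity = 1

Determining the block sizes for each eigenvalue:
  λ = 6: one block (gm = 1), so the single block has size am = 3 → block sizes [3]

Assembling the blocks gives a Jordan form
J =
  [6, 1, 0]
  [0, 6, 1]
  [0, 0, 6]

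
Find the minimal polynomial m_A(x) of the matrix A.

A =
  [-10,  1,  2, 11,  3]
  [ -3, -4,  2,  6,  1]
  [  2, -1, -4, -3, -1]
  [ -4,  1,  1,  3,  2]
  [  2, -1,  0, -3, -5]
x^3 + 12*x^2 + 48*x + 64

The characteristic polynomial is χ_A(x) = (x + 4)^5, so the eigenvalues are known. The minimal polynomial is
  m_A(x) = Π_λ (x − λ)^{k_λ}
where k_λ is the size of the *largest* Jordan block for λ (equivalently, the smallest k with (A − λI)^k v = 0 for every generalised eigenvector v of λ).

  λ = -4: largest Jordan block has size 3, contributing (x + 4)^3

So m_A(x) = (x + 4)^3 = x^3 + 12*x^2 + 48*x + 64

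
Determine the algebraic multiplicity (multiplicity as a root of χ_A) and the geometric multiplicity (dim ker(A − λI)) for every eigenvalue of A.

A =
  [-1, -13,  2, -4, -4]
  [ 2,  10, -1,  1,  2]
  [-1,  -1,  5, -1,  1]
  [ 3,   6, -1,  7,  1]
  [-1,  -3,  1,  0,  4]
λ = 5: alg = 5, geom = 2

Step 1 — factor the characteristic polynomial to read off the algebraic multiplicities:
  χ_A(x) = (x - 5)^5

Step 2 — compute geometric multiplicities via the rank-nullity identity g(λ) = n − rank(A − λI):
  rank(A − (5)·I) = 3, so dim ker(A − (5)·I) = n − 3 = 2

Summary:
  λ = 5: algebraic multiplicity = 5, geometric multiplicity = 2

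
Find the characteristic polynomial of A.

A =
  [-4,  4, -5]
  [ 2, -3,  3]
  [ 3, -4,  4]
x^3 + 3*x^2 + 3*x + 1

Expanding det(x·I − A) (e.g. by cofactor expansion or by noting that A is similar to its Jordan form J, which has the same characteristic polynomial as A) gives
  χ_A(x) = x^3 + 3*x^2 + 3*x + 1
which factors as (x + 1)^3. The eigenvalues (with algebraic multiplicities) are λ = -1 with multiplicity 3.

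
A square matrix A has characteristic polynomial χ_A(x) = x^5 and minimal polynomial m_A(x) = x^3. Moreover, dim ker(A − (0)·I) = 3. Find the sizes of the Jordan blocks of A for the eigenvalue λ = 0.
Block sizes for λ = 0: [3, 1, 1]

Step 1 — from the characteristic polynomial, algebraic multiplicity of λ = 0 is 5. From dim ker(A − (0)·I) = 3, there are exactly 3 Jordan blocks for λ = 0.
Step 2 — from the minimal polynomial, the factor (x − 0)^3 tells us the largest block for λ = 0 has size 3.
Step 3 — with total size 5, 3 blocks, and largest block 3, the block sizes (in nonincreasing order) are [3, 1, 1].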